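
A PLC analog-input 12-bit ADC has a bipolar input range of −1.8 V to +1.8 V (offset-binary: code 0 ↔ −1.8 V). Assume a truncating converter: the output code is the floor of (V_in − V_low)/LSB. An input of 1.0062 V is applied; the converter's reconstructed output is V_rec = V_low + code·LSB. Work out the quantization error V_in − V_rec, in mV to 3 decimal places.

Step size: 3.6 V ÷ 2^12 = 0.879 mV.
(1.0062 − (−1.8))/0.000878906 = 3192.8320; ⌊·⌋ gives code 3192.
V_rec = (−1.8) + 3192·0.000878906 = 1.0054687 V.
Difference: 0.00073125 V → 0.731 mV.

0.731 mV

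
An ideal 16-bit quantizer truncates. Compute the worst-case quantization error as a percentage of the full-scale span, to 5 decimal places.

Truncating → worst-case error = 1 LSB = V_FS/2^16, so 100/65536 = 0.00152588 % of full scale.

0.00153 %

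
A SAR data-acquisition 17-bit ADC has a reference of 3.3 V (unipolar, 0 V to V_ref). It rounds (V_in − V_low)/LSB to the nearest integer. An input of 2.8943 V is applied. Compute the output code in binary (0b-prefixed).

code 0b11100000100001110 (decimal 114958)

With 131072 levels over 3.3 V, one step is 25.18 µV.
Input sits at 114958.088 steps above V_low.
Round → code 114958.
In binary (0b-prefixed): 0b11100000100001110.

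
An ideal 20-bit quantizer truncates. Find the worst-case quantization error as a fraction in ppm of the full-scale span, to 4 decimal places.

Truncating → worst-case error = 1 LSB = V_FS/2^20, so 1e+06/1048576 = 0.953674 ppm of full scale.

0.9537 ppm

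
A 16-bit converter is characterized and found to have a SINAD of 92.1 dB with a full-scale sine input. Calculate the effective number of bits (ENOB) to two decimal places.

15.01 bits

ENOB = (SINAD − 1.76) / 6.02 = (92.1 − 1.76)/6.02 = 15.007.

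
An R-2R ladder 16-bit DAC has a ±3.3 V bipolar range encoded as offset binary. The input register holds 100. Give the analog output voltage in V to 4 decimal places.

LSB = 6.6 V / 2^16 = 100.71 µV.
V_out = (−3.3) + 100 × 0.000100708 V = -3.28993 V.

-3.2899 V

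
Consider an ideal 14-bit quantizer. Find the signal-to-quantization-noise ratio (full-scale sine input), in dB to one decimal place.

86.0 dB

SNR ≈ 6.02·N + 1.76 dB = 6.02·14 + 1.76 = 86.04 dB.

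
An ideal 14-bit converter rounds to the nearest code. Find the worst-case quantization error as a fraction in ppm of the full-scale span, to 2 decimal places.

Rounding → worst-case error = ½ LSB = V_FS/2^15, so 1e+06/32768 = 30.5176 ppm of full scale.

30.52 ppm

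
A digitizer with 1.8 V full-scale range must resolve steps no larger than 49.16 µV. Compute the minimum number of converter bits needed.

16 bits

Number of steps required ≥ 1.8 V / 49.16 µV = 36615.13.
Need 2^N ≥ 36615.13; 2^15 = 32768, 2^16 = 65536.
Minimum N = 16.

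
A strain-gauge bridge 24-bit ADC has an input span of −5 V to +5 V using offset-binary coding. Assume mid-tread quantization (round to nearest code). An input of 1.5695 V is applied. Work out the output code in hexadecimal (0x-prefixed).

LSB = 10 V / 16777216 = 0.60 µV.
(1.5695 − (−5)) / 5.96046e-07 = 11021792.051 LSBs.
round(11021792.051) = 11021792.
In hexadecimal (0x-prefixed): 0xA82DE0.

code 0xA82DE0 (decimal 11021792)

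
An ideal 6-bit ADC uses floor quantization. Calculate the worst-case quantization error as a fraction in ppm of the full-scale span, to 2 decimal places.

Truncating → worst-case error = 1 LSB = V_FS/2^6, so 1e+06/64 = 15625 ppm of full scale.

15625.00 ppm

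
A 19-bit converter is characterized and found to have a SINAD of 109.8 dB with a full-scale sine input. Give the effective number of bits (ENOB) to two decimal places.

17.95 bits

ENOB = (SINAD − 1.76) / 6.02 = (109.8 − 1.76)/6.02 = 17.947.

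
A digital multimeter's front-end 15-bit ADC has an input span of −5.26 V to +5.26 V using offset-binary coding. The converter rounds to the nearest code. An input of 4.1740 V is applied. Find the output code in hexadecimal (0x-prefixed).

code 0x72C9 (decimal 29385)

With 32768 levels over 10.52 V, one step is 321.04 µV.
(4.1740 − (−5.26)) / 0.000321045 = 29385.296 LSBs.
round(29385.296) = 29385.
In hexadecimal (0x-prefixed): 0x72C9.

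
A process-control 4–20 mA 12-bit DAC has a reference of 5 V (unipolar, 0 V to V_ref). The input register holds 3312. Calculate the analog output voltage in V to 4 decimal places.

LSB = 5 V / 2^12 = 1.221 mV.
V_out = 0 + 3312 × 0.0012207 V = 4.04297 V.

4.0430 V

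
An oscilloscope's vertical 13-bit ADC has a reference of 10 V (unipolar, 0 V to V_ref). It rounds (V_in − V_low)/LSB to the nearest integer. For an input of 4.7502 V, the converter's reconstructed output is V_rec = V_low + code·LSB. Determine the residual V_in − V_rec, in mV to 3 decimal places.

Step size: 10 V ÷ 2^13 = 1.221 mV.
(4.7502 − 0)/0.0012207 = 3891.3638; round gives code 3891.
Code 3891 maps back to 0 + 3891×0.0012207 V = 4.7497559 V.
Error = 4.7502 − 4.7497559 = 0.000444141 V = 0.444 mV.

0.444 mV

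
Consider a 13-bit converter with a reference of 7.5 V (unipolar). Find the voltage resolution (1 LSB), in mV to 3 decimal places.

0.916 mV

Full-scale span = 7.5 V.
LSB = 7.5 / 2^13 = 7.5 / 8192 = 0.000915527 V = 0.916 mV.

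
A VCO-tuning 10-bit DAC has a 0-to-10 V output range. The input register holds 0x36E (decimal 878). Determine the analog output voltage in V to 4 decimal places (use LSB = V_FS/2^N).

LSB = 10 V / 2^10 = 9.766 mV.
Code 0x36E = 878 decimal.
V_out = 0 + 878 × 0.00976562 V = 8.57422 V.

8.5742 V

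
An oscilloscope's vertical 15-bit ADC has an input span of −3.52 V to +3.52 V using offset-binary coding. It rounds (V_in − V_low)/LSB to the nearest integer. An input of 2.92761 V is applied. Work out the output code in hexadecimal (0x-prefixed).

LSB = 7.04 V / 32768 = 214.84 µV.
Input sits at 30010.694 steps above V_low.
round(30010.694) = 30011.
In hexadecimal (0x-prefixed): 0x753B.

code 0x753B (decimal 30011)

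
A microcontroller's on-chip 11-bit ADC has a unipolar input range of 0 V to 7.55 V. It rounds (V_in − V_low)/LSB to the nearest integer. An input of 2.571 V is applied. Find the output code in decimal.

With 2048 levels over 7.55 V, one step is 3.687 mV.
(V_in − V_low)/LSB = (2.571 − 0) / 0.00368652 = 697.405.
Round → code 697.

code 697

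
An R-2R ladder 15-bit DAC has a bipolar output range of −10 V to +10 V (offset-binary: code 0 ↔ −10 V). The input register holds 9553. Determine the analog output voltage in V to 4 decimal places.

LSB = 20 V / 2^15 = 0.610 mV.
V_out = (−10) + 9553 × 0.000610352 V = -4.16931 V.

-4.1693 V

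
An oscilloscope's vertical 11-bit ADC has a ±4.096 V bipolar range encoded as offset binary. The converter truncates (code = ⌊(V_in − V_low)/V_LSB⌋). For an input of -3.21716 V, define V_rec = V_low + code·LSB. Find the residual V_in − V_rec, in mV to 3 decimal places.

Step size: 8.192 V ÷ 2^11 = 4.000 mV.
Scaled input = 219.7100 LSBs, so code = 219.
Code 219 maps back to (−4.096) + 219×0.004 V = -3.22 V.
Difference: 0.00284 V → 2.840 mV.

2.840 mV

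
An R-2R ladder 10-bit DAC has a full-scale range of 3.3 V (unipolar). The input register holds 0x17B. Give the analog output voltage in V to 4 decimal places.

LSB = 3.3 V / 2^10 = 3.223 mV.
Code 0x17B = 379 decimal.
V_out = 0 + 379 × 0.00322266 V = 1.22139 V.

1.2214 V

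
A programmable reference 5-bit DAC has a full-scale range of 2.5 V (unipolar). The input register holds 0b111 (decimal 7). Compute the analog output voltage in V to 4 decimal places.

0.5469 V

LSB = 2.5 V / 2^5 = 78.125 mV.
Code 0b111 = 7 decimal.
V_out = 0 + 7 × 0.078125 V = 0.546875 V.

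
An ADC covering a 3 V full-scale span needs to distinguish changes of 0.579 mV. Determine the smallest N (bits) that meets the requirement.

Number of steps required ≥ 3 V / 0.579 mV = 5181.35.
Need 2^N ≥ 5181.35; 2^12 = 4096, 2^13 = 8192.
Minimum N = 13.

13 bits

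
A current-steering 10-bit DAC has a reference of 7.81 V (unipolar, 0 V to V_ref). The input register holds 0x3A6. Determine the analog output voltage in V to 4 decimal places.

LSB = 7.81 V / 2^10 = 7.627 mV.
Code 0x3A6 = 934 decimal.
V_out = 0 + 934 × 0.00762695 V = 7.12357 V.

7.1236 V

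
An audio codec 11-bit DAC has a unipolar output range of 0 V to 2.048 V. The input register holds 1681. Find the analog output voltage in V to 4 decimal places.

LSB = 2.048 V / 2^11 = 1.000 mV.
V_out = 0 + 1681 × 0.001 V = 1.681 V.

1.6810 V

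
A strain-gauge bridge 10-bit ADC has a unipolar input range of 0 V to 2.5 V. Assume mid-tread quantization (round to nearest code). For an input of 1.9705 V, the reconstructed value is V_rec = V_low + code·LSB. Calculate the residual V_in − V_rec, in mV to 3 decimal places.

Step size: 2.5 V ÷ 2^10 = 2.441 mV.
Scaled input = 807.1168 LSBs, so code = 807.
V_rec = 0 + 807·0.00244141 = 1.9702148 V.
Difference: 0.000285156 V → 0.285 mV.

0.285 mV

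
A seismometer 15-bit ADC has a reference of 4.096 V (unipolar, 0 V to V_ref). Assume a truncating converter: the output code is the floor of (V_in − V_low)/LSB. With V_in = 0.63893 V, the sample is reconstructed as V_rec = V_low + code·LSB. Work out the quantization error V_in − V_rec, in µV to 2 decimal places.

One LSB is 4.096 V / 32768 = 125.00 µV.
Scaled input = 5111.4400 LSBs, so code = 5111.
V_rec = 0 + 5111·0.000125 = 0.638875 V.
Error = 0.63893 − 0.638875 = 5.5e-05 V = 55.00 µV.

55.00 µV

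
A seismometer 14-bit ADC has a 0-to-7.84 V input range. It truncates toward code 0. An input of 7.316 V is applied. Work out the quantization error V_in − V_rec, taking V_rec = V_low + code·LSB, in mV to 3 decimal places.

One LSB is 7.84 V / 16384 = 478.52 µV.
(7.316 − 0)/0.000478516 = 15288.9469; ⌊·⌋ gives code 15288.
Code 15288 maps back to 0 + 15288×0.000478516 V = 7.3155469 V.
V_in − V_rec = 0.000453125 V = 0.453 mV.

0.453 mV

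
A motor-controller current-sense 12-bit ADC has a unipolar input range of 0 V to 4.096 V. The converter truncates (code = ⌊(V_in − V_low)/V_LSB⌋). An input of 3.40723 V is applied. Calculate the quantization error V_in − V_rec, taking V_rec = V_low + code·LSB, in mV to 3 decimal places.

0.230 mV

LSB = 4.096/2^12 = 1.000 mV.
(3.40723 − 0)/0.001 = 3407.2300; ⌊·⌋ gives code 3407.
Reconstructed: 3.407 V.
V_in − V_rec = 0.00023 V = 0.230 mV.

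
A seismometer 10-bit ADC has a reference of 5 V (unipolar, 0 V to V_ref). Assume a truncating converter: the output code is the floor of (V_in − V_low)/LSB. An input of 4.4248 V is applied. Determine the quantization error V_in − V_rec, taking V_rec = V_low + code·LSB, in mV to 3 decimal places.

0.972 mV

LSB = 5/2^10 = 4.883 mV.
(4.4248 − 0)/0.00488281 = 906.1990; ⌊·⌋ gives code 906.
Code 906 maps back to 0 + 906×0.00488281 V = 4.4238281 V.
V_in − V_rec = 0.000971875 V = 0.972 mV.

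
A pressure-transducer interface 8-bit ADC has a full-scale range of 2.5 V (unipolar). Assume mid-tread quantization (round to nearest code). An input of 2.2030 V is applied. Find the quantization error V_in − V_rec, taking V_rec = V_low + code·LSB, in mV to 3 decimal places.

Step size: 2.5 V ÷ 2^8 = 9.766 mV.
Scaled input = 225.5872 LSBs, so code = 226.
Code 226 maps back to 0 + 226×0.00976562 V = 2.2070312 V.
V_in − V_rec = -0.00403125 V = -4.031 mV.

-4.031 mV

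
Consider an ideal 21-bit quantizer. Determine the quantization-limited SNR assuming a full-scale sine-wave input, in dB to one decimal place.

SNR ≈ 6.02·N + 1.76 dB = 6.02·21 + 1.76 = 128.18 dB.

128.2 dB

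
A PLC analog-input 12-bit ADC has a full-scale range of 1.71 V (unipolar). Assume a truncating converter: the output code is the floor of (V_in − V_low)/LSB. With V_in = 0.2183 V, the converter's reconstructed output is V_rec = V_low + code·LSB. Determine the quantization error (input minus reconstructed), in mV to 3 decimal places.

0.375 mV

One LSB is 1.71 V / 4096 = 417.48 µV.
(0.2183 − 0)/0.00041748 = 522.8987; ⌊·⌋ gives code 522.
Code 522 maps back to 0 + 522×0.00041748 V = 0.2179248 V.
Difference: 0.000375195 V → 0.375 mV.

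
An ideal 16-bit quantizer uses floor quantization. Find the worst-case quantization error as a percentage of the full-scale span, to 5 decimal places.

0.00153 %

Truncating → worst-case error = 1 LSB = V_FS/2^16, so 100/65536 = 0.00152588 % of full scale.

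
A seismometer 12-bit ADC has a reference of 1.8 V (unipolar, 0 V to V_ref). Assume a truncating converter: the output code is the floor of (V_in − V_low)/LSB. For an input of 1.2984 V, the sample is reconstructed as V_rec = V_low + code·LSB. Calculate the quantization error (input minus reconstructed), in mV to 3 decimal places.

One LSB is 1.8 V / 4096 = 439.45 µV.
(1.2984 − 0)/0.000439453 = 2954.5813; ⌊·⌋ gives code 2954.
V_rec = 0 + 2954·0.000439453 = 1.2981445 V.
Error = 1.2984 − 1.2981445 = 0.000255469 V = 0.255 mV.

0.255 mV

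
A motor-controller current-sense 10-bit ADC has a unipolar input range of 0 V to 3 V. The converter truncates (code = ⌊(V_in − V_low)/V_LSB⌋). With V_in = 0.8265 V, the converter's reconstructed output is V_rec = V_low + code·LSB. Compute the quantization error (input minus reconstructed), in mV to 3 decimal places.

0.328 mV

Step size: 3 V ÷ 2^10 = 2.930 mV.
(V_in − V_low)/LSB = (0.8265 − 0)/0.00292969 = 282.1120 → code 282 (floor).
V_rec = 0 + 282·0.00292969 = 0.82617188 V.
V_in − V_rec = 0.000328125 V = 0.328 mV.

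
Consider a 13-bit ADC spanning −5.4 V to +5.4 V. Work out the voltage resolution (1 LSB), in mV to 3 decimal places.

1.318 mV

Full-scale span = 10.8 V.
LSB = 10.8 / 2^13 = 10.8 / 8192 = 0.00131836 V = 1.318 mV.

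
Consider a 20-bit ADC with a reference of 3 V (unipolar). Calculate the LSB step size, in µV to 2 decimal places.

Full-scale span = 3 V.
LSB = 3 / 2^20 = 3 / 1048576 = 2.86102e-06 V = 2.86 µV.

2.86 µV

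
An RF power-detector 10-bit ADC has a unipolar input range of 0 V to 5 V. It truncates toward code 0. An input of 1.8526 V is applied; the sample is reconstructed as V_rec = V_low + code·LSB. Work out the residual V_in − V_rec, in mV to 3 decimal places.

2.014 mV

Step size: 5 V ÷ 2^10 = 4.883 mV.
(1.8526 − 0)/0.00488281 = 379.4125; ⌊·⌋ gives code 379.
V_rec = 0 + 379·0.00488281 = 1.8505859 V.
Error = 1.8526 − 1.8505859 = 0.00201406 V = 2.014 mV.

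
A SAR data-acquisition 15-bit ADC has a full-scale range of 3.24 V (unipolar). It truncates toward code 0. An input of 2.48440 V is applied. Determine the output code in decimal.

LSB = 3.24 V / 32768 = 98.88 µV.
(2.48440 − 0) / 9.8877e-05 = 25126.179 LSBs.
⌊·⌋(25126.179) = 25126.

code 25126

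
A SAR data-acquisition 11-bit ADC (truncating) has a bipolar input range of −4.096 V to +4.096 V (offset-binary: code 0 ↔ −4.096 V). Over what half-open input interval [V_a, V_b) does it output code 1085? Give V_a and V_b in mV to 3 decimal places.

[244.000 mV, 248.000 mV)

LSB = 8.192/2^11 = 4.000 mV.
V_a = V_low + 1085·LSB = 0.244 V; V_b = V_low + 1086·LSB = 0.248 V.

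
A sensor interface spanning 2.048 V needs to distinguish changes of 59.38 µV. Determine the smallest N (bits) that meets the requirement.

16 bits

Number of steps required ≥ 2.048 V / 59.38 µV = 34489.73.
Need 2^N ≥ 34489.73; 2^15 = 32768, 2^16 = 65536.
Minimum N = 16.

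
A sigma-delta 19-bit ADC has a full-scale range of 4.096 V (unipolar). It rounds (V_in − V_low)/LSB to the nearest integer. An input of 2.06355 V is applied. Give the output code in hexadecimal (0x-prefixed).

code 0x407C6 (decimal 264134)

With 524288 levels over 4.096 V, one step is 7.81 µV.
(V_in − V_low)/LSB = (2.06355 − 0) / 7.8125e-06 = 264134.400.
round(264134.400) = 264134.
In hexadecimal (0x-prefixed): 0x407C6.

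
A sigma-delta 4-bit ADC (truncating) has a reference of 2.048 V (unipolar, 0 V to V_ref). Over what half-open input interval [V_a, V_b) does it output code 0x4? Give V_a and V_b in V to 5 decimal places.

[0.51200 V, 0.64000 V)

LSB = 2.048/2^4 = 128.000 mV.
Code 0x4 = 4 decimal.
V_a = V_low + 4·LSB = 0.512 V; V_b = V_low + 5·LSB = 0.64 V.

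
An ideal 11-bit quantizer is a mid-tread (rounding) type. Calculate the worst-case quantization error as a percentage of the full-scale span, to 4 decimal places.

Rounding → worst-case error = ½ LSB = V_FS/2^12, so 100/4096 = 0.0244141 % of full scale.

0.0244 %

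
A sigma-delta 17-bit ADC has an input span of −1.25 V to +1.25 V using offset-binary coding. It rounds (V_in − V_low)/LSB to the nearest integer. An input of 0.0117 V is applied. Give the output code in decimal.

LSB = 2.5 V / 131072 = 19.07 µV.
(V_in − V_low)/LSB = (0.0117 − (−1.25)) / 1.90735e-05 = 66149.417.
Round → code 66149.

code 66149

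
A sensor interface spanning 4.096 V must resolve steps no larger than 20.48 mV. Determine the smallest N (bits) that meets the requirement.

Number of steps required ≥ 4.096 V / 20.48 mV = 200.00.
Need 2^N ≥ 200.00; 2^7 = 128, 2^8 = 256.
Minimum N = 8.

8 bits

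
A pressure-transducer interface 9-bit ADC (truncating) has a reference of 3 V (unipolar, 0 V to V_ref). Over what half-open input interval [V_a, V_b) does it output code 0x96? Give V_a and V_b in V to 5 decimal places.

[0.87891 V, 0.88477 V)

LSB = 3/2^9 = 5.859 mV.
Code 0x96 = 150 decimal.
V_a = V_low + 150·LSB = 0.878906 V; V_b = V_low + 151·LSB = 0.884766 V.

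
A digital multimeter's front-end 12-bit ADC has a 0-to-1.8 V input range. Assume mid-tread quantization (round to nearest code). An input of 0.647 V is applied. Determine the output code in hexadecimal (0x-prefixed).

code 0x5C0 (decimal 1472)

With 4096 levels over 1.8 V, one step is 439.45 µV.
Input sits at 1472.284 steps above V_low.
Round → code 1472.
In hexadecimal (0x-prefixed): 0x5C0.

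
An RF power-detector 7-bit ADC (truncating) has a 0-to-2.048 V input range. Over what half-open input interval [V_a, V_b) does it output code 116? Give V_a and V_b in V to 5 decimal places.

[1.85600 V, 1.87200 V)

LSB = 2.048/2^7 = 16.000 mV.
V_a = V_low + 116·LSB = 1.856 V; V_b = V_low + 117·LSB = 1.872 V.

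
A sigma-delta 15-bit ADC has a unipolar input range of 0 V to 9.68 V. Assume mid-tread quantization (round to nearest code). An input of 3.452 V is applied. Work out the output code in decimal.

Full-scale span = 9.68 V; LSB = 9.68/2^15 = 295.41 µV.
(3.452 − 0) / 0.00029541 = 11685.448 LSBs.
round(11685.448) = 11685.

code 11685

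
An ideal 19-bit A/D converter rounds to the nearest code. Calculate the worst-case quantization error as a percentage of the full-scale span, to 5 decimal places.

0.00010 %

Rounding → worst-case error = ½ LSB = V_FS/2^20, so 100/1048576 = 9.53674e-05 % of full scale.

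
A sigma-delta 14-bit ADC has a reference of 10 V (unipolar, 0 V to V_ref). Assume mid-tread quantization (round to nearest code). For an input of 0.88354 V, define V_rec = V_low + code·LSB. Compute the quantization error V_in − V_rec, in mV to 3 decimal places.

LSB = 10/2^14 = 0.610 mV.
(V_in − V_low)/LSB = (0.88354 − 0)/0.000610352 = 1447.5919 → code 1448 (round).
Code 1448 maps back to 0 + 1448×0.000610352 V = 0.88378906 V.
V_in − V_rec = -0.000249062 V = -0.249 mV.

-0.249 mV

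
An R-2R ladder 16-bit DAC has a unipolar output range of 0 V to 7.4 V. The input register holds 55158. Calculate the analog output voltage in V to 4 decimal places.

LSB = 7.4 V / 2^16 = 112.92 µV.
V_out = 0 + 55158 × 0.000112915 V = 6.22817 V.

6.2282 V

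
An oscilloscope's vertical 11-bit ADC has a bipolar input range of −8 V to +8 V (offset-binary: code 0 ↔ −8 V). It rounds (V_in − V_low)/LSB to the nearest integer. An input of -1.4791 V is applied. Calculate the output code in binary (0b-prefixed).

LSB = 16 V / 2048 = 7.812 mV.
(V_in − V_low)/LSB = (-1.4791 − (−8)) / 0.0078125 = 834.675.
So the output code is 835.
In binary (0b-prefixed): 0b1101000011.

code 0b1101000011 (decimal 835)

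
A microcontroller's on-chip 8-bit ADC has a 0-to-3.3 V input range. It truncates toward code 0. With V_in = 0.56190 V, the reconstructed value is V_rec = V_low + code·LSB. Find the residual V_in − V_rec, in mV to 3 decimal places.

7.603 mV

LSB = 3.3/2^8 = 12.891 mV.
Scaled input = 43.5898 LSBs, so code = 43.
Reconstructed: 0.55429688 V.
V_in − V_rec = 0.00760312 V = 7.603 mV.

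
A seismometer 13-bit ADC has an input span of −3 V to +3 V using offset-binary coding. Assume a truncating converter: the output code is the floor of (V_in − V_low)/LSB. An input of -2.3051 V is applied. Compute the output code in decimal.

code 948

Full-scale span = 6 V; LSB = 6/2^13 = 0.732 mV.
(V_in − V_low)/LSB = (-2.3051 − (−3)) / 0.000732422 = 948.770.
So the output code is 948.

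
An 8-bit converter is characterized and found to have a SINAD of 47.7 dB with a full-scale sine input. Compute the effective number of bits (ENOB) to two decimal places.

ENOB = (SINAD − 1.76) / 6.02 = (47.7 − 1.76)/6.02 = 7.631.

7.63 bits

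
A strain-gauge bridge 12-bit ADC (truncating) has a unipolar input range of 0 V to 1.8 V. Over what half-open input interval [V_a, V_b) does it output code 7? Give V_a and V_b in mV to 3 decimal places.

[3.076 mV, 3.516 mV)

LSB = 1.8/2^12 = 439.45 µV.
V_a = V_low + 7·LSB = 0.00307617 V; V_b = V_low + 8·LSB = 0.00351563 V.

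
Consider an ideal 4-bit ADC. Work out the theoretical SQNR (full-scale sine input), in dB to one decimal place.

SNR ≈ 6.02·N + 1.76 dB = 6.02·4 + 1.76 = 25.84 dB.

25.8 dB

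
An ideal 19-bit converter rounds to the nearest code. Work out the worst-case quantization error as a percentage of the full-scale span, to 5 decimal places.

Rounding → worst-case error = ½ LSB = V_FS/2^20, so 100/1048576 = 9.53674e-05 % of full scale.

0.00010 %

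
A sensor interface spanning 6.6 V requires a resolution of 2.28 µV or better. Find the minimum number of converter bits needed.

Number of steps required ≥ 6.6 V / 2.28 µV = 2894736.84.
Need 2^N ≥ 2894736.84; 2^21 = 2097152, 2^22 = 4194304.
Minimum N = 22.

22 bits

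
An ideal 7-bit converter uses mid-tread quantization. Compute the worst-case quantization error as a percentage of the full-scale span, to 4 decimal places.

0.3906 %

Rounding → worst-case error = ½ LSB = V_FS/2^8, so 100/256 = 0.390625 % of full scale.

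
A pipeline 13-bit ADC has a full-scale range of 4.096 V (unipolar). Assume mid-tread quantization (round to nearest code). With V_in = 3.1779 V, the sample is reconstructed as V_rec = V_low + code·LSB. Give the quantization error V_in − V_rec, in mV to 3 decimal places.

LSB = 4.096/2^13 = 0.500 mV.
(3.1779 − 0)/0.0005 = 6355.8000; round gives code 6356.
Code 6356 maps back to 0 + 6356×0.0005 V = 3.178 V.
Error = 3.1779 − 3.178 = -0.0001 V = -0.100 mV.

-0.100 mV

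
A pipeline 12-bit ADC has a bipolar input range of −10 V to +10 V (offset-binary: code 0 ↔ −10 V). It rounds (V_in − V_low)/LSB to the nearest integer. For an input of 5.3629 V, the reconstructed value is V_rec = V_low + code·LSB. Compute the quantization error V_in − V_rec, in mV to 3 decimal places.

Step size: 20 V ÷ 2^12 = 4.883 mV.
Scaled input = 3146.3219 LSBs, so code = 3146.
Reconstructed: 5.3613281 V.
Difference: 0.00157187 V → 1.572 mV.

1.572 mV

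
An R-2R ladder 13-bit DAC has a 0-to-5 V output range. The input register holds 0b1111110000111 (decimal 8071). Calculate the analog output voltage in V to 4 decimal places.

4.9261 V

LSB = 5 V / 2^13 = 0.610 mV.
Code 0b1111110000111 = 8071 decimal.
V_out = 0 + 8071 × 0.000610352 V = 4.92615 V.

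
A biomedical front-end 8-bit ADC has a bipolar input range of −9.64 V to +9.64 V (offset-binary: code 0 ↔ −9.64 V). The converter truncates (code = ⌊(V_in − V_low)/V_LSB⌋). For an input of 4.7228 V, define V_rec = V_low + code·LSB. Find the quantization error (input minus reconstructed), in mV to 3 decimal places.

53.425 mV

Step size: 19.28 V ÷ 2^8 = 75.312 mV.
(4.7228 − (−9.64))/0.0753125 = 190.7094; ⌊·⌋ gives code 190.
Code 190 maps back to (−9.64) + 190×0.0753125 V = 4.669375 V.
Difference: 0.053425 V → 53.425 mV.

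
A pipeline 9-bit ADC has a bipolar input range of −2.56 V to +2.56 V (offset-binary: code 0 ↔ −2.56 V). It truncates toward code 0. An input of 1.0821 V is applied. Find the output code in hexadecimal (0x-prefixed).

code 0x16C (decimal 364)

With 512 levels over 5.12 V, one step is 10.000 mV.
(V_in − V_low)/LSB = (1.0821 − (−2.56)) / 0.01 = 364.210.
⌊·⌋(364.210) = 364.
In hexadecimal (0x-prefixed): 0x16C.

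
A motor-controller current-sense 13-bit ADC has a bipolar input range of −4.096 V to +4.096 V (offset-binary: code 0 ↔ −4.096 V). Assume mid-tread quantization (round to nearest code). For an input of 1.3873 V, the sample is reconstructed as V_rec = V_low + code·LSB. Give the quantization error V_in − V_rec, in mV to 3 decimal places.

One LSB is 8.192 V / 8192 = 1.000 mV.
(V_in − V_low)/LSB = (1.3873 − (−4.096))/0.001 = 5483.3000 → code 5483 (round).
Reconstructed: 1.387 V.
Error = 1.3873 − 1.387 = 0.0003 V = 0.300 mV.

0.300 mV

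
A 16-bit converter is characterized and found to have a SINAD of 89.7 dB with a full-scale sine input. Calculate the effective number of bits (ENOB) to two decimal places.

ENOB = (SINAD − 1.76) / 6.02 = (89.7 − 1.76)/6.02 = 14.608.

14.61 bits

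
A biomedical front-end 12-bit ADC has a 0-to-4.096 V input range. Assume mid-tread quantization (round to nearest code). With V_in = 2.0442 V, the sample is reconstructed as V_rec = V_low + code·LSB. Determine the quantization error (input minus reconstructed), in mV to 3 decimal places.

One LSB is 4.096 V / 4096 = 1.000 mV.
(V_in − V_low)/LSB = (2.0442 − 0)/0.001 = 2044.2000 → code 2044 (round).
Code 2044 maps back to 0 + 2044×0.001 V = 2.044 V.
V_in − V_rec = 0.0002 V = 0.200 mV.

0.200 mV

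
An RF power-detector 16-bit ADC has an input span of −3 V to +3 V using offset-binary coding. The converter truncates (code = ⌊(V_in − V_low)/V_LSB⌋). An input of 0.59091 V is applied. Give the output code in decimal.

With 65536 levels over 6 V, one step is 91.55 µV.
Input sits at 39222.313 steps above V_low.
Floor → code 39222.

code 39222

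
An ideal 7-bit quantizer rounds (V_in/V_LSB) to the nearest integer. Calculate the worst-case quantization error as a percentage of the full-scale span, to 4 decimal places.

Rounding → worst-case error = ½ LSB = V_FS/2^8, so 100/256 = 0.390625 % of full scale.

0.3906 %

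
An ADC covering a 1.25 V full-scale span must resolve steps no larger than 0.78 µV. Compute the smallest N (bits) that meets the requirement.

21 bits

Number of steps required ≥ 1.25 V / 0.78 µV = 1602564.10.
Need 2^N ≥ 1602564.10; 2^20 = 1048576, 2^21 = 2097152.
Minimum N = 21.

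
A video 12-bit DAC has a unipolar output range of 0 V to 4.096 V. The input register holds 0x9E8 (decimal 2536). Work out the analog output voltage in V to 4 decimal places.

LSB = 4.096 V / 2^12 = 1.000 mV.
Code 0x9E8 = 2536 decimal.
V_out = 0 + 2536 × 0.001 V = 2.536 V.

2.5360 V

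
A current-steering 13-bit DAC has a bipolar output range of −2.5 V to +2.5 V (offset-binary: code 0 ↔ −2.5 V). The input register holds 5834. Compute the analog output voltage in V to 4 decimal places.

LSB = 5 V / 2^13 = 0.610 mV.
V_out = (−2.5) + 5834 × 0.000610352 V = 1.06079 V.

1.0608 V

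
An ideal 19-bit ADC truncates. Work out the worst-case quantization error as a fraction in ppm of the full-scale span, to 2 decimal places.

Truncating → worst-case error = 1 LSB = V_FS/2^19, so 1e+06/524288 = 1.90735 ppm of full scale.

1.91 ppm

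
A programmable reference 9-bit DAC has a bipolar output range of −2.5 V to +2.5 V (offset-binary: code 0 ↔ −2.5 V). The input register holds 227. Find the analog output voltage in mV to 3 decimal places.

LSB = 5 V / 2^9 = 9.766 mV.
V_out = (−2.5) + 227 × 0.00976562 V = -0.283203 V.
= -283.203 mV.

-283.203 mV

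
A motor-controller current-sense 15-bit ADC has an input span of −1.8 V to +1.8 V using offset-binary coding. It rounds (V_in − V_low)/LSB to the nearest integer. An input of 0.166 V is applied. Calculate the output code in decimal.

code 17895

Full-scale span = 3.6 V; LSB = 3.6/2^15 = 109.86 µV.
(V_in − V_low)/LSB = (0.166 − (−1.8)) / 0.000109863 = 17894.969.
round(17894.969) = 17895.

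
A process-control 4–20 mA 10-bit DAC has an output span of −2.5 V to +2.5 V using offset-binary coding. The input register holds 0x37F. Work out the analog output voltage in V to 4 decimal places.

LSB = 5 V / 2^10 = 4.883 mV.
Code 0x37F = 895 decimal.
V_out = (−2.5) + 895 × 0.00488281 V = 1.87012 V.

1.8701 V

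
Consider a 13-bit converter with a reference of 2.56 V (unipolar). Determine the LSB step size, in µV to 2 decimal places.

312.50 µV

Full-scale span = 2.56 V.
LSB = 2.56 / 2^13 = 2.56 / 8192 = 0.0003125 V = 312.50 µV.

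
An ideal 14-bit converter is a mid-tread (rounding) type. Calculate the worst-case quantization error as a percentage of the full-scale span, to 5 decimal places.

Rounding → worst-case error = ½ LSB = V_FS/2^15, so 100/32768 = 0.00305176 % of full scale.

0.00305 %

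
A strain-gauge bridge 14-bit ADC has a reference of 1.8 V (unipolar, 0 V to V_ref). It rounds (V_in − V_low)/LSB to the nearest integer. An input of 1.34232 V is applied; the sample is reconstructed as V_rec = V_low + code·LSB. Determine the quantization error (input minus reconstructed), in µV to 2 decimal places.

10.43 µV

One LSB is 1.8 V / 16384 = 109.86 µV.
(1.34232 − 0)/0.000109863 = 12218.0949; round gives code 12218.
V_rec = 0 + 12218·0.000109863 = 1.3423096 V.
V_in − V_rec = 1.04297e-05 V = 10.43 µV.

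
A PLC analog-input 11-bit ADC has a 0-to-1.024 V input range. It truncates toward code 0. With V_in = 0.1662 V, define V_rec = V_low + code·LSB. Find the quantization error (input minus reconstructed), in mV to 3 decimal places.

One LSB is 1.024 V / 2048 = 0.500 mV.
Scaled input = 332.4000 LSBs, so code = 332.
V_rec = 0 + 332·0.0005 = 0.166 V.
Error = 0.1662 − 0.166 = 0.0002 V = 0.200 mV.

0.200 mV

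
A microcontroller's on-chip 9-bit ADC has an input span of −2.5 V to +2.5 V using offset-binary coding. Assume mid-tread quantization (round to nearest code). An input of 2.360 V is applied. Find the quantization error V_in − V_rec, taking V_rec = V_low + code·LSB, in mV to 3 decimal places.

One LSB is 5 V / 512 = 9.766 mV.
Scaled input = 497.6640 LSBs, so code = 498.
V_rec = (−2.5) + 498·0.00976562 = 2.3632812 V.
Difference: -0.00328125 V → -3.281 mV.

-3.281 mV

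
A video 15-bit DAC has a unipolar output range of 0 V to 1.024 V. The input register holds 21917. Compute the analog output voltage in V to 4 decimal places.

0.6849 V

LSB = 1.024 V / 2^15 = 31.25 µV.
V_out = 0 + 21917 × 3.125e-05 V = 0.684906 V.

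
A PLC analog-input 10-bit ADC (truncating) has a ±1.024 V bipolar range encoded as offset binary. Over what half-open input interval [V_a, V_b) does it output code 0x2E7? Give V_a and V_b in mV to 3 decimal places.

[462.000 mV, 464.000 mV)

LSB = 2.048/2^10 = 2.000 mV.
Code 0x2E7 = 743 decimal.
V_a = V_low + 743·LSB = 0.462 V; V_b = V_low + 744·LSB = 0.464 V.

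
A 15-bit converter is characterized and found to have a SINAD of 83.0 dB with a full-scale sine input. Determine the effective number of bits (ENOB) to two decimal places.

13.50 bits

ENOB = (SINAD − 1.76) / 6.02 = (83.0 − 1.76)/6.02 = 13.495.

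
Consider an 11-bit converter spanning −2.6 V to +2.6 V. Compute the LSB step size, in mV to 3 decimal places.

Full-scale span = 5.2 V.
LSB = 5.2 / 2^11 = 5.2 / 2048 = 0.00253906 V = 2.539 mV.

2.539 mV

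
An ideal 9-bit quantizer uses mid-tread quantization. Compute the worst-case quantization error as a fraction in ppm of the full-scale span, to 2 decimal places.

Rounding → worst-case error = ½ LSB = V_FS/2^10, so 1e+06/1024 = 976.562 ppm of full scale.

976.56 ppm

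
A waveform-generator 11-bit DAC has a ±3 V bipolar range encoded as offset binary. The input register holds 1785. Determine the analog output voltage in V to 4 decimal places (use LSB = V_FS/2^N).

2.2295 V

LSB = 6 V / 2^11 = 2.930 mV.
V_out = (−3) + 1785 × 0.00292969 V = 2.22949 V.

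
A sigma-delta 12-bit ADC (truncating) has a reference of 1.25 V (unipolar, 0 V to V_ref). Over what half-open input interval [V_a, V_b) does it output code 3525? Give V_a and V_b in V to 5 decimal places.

LSB = 1.25/2^12 = 305.18 µV.
V_a = V_low + 3525·LSB = 1.07574 V; V_b = V_low + 3526·LSB = 1.07605 V.

[1.07574 V, 1.07605 V)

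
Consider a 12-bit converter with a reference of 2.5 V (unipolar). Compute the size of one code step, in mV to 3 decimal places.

Full-scale span = 2.5 V.
LSB = 2.5 / 2^12 = 2.5 / 4096 = 0.000610352 V = 0.610 mV.

0.610 mV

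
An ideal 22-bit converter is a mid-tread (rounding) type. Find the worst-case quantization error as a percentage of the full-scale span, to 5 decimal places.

0.00001 %

Rounding → worst-case error = ½ LSB = V_FS/2^23, so 100/8388608 = 1.19209e-05 % of full scale.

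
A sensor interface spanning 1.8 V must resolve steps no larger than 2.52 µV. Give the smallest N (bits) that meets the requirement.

Number of steps required ≥ 1.8 V / 2.52 µV = 714285.71.
Need 2^N ≥ 714285.71; 2^19 = 524288, 2^20 = 1048576.
Minimum N = 20.

20 bits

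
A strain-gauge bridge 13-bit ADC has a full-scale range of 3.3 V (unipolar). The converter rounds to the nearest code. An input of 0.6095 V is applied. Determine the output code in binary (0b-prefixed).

Full-scale span = 3.3 V; LSB = 3.3/2^13 = 402.83 µV.
(V_in − V_low)/LSB = (0.6095 − 0) / 0.000402832 = 1513.038.
round(1513.038) = 1513.
In binary (0b-prefixed): 0b10111101001.

code 0b10111101001 (decimal 1513)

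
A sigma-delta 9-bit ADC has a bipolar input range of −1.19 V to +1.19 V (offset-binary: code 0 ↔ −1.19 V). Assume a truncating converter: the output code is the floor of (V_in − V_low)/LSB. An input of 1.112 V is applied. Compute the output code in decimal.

Full-scale span = 2.38 V; LSB = 2.38/2^9 = 4.648 mV.
(1.112 − (−1.19)) / 0.00464844 = 495.220 LSBs.
⌊·⌋(495.220) = 495.

code 495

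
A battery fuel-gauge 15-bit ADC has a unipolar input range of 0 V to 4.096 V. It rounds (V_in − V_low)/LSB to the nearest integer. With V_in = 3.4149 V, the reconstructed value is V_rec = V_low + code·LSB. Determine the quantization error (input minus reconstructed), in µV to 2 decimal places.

25.00 µV

One LSB is 4.096 V / 32768 = 125.00 µV.
Scaled input = 27319.2000 LSBs, so code = 27319.
Code 27319 maps back to 0 + 27319×0.000125 V = 3.414875 V.
Error = 3.4149 − 3.414875 = 2.5e-05 V = 25.00 µV.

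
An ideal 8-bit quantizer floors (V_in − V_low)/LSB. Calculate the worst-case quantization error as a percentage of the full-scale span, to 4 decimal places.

Truncating → worst-case error = 1 LSB = V_FS/2^8, so 100/256 = 0.390625 % of full scale.

0.3906 %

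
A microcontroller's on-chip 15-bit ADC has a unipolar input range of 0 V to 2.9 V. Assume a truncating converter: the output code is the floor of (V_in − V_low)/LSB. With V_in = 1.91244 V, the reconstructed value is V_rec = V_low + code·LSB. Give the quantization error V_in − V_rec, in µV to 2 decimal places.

One LSB is 2.9 V / 32768 = 88.50 µV.
(V_in − V_low)/LSB = (1.91244 − 0)/8.8501e-05 = 21609.2531 → code 21609 (floor).
V_rec = 0 + 21609·8.8501e-05 = 1.9124176 V.
Difference: 2.23975e-05 V → 22.40 µV.

22.40 µV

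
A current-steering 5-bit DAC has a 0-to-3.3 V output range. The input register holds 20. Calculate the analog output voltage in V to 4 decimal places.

2.0625 V

LSB = 3.3 V / 2^5 = 103.125 mV.
V_out = 0 + 20 × 0.103125 V = 2.0625 V.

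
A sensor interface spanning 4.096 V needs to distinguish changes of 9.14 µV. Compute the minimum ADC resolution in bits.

Number of steps required ≥ 4.096 V / 9.14 µV = 448140.04.
Need 2^N ≥ 448140.04; 2^18 = 262144, 2^19 = 524288.
Minimum N = 19.

19 bits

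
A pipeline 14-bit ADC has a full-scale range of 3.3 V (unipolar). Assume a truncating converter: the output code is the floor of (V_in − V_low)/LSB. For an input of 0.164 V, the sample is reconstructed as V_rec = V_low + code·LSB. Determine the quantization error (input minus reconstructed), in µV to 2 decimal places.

47.36 µV

One LSB is 3.3 V / 16384 = 201.42 µV.
Scaled input = 814.2352 LSBs, so code = 814.
Code 814 maps back to 0 + 814×0.000201416 V = 0.16395264 V.
V_in − V_rec = 4.73633e-05 V = 47.36 µV.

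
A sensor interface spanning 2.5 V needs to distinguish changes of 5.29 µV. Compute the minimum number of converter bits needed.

Number of steps required ≥ 2.5 V / 5.29 µV = 472589.79.
Need 2^N ≥ 472589.79; 2^18 = 262144, 2^19 = 524288.
Minimum N = 19.

19 bits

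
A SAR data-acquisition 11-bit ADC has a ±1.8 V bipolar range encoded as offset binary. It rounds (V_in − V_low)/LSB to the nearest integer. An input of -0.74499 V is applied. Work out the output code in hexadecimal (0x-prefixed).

LSB = 3.6 V / 2048 = 1.758 mV.
Input sits at 600.183 steps above V_low.
round(600.183) = 600.
In hexadecimal (0x-prefixed): 0x258.

code 0x258 (decimal 600)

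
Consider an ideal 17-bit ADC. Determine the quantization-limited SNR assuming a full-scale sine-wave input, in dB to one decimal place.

SNR ≈ 6.02·N + 1.76 dB = 6.02·17 + 1.76 = 104.10 dB.

104.1 dB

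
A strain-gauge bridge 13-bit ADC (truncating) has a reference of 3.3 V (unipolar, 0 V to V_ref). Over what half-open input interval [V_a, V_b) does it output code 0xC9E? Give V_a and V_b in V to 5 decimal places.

LSB = 3.3/2^13 = 402.83 µV.
Code 0xC9E = 3230 decimal.
V_a = V_low + 3230·LSB = 1.30115 V; V_b = V_low + 3231·LSB = 1.30155 V.

[1.30115 V, 1.30155 V)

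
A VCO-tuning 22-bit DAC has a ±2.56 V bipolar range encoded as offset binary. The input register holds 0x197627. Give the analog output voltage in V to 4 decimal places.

LSB = 5.12 V / 2^22 = 1.22 µV.
Code 0x197627 = 1668647 decimal.
V_out = (−2.56) + 1668647 × 1.2207e-06 V = -0.523077 V.

-0.5231 V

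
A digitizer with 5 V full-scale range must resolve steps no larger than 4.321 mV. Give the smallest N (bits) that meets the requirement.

Number of steps required ≥ 5 V / 4.321 mV = 1157.14.
Need 2^N ≥ 1157.14; 2^10 = 1024, 2^11 = 2048.
Minimum N = 11.

11 bits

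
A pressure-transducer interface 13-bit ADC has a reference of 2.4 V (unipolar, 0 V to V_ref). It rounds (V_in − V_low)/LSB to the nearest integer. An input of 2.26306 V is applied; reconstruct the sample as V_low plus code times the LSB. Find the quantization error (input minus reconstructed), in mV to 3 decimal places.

-0.124 mV

One LSB is 2.4 V / 8192 = 292.97 µV.
(V_in − V_low)/LSB = (2.26306 − 0)/0.000292969 = 7724.5781 → code 7725 (round).
Code 7725 maps back to 0 + 7725×0.000292969 V = 2.2631836 V.
Error = 2.26306 − 2.2631836 = -0.000123594 V = -0.124 mV.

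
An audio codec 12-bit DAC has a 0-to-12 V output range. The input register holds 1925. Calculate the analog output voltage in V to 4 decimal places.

5.6396 V

LSB = 12 V / 2^12 = 2.930 mV.
V_out = 0 + 1925 × 0.00292969 V = 5.63965 V.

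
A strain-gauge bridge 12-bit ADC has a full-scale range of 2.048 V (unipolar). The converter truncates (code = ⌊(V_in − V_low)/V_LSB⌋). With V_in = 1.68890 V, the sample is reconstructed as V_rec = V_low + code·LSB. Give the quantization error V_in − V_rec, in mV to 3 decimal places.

One LSB is 2.048 V / 4096 = 0.500 mV.
(1.68890 − 0)/0.0005 = 3377.8000; ⌊·⌋ gives code 3377.
Reconstructed: 1.6885 V.
V_in − V_rec = 0.0004 V = 0.400 mV.

0.400 mV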